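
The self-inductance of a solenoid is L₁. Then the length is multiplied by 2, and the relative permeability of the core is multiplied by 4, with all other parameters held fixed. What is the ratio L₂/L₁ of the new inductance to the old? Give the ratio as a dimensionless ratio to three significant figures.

L₂/L₁ = 2.00

For a solenoid, L ∝ μᵣN²A/ℓ.
L₂/L₁ = (2)^-1 × (4) = 2.00.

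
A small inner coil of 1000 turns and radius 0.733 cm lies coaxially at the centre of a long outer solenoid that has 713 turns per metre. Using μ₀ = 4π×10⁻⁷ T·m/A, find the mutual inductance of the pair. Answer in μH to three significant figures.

The outer solenoid produces a uniform field B₁ = μ₀n₁I₁ across the inner coil,
so the flux linkage is N₂Φ = N₂B₁A₂ = μ₀n₁N₂A₂·I₁, giving M = μ₀n₁N₂A₂.
A₂ = πr² = π(7.330×10^-3 m)² = 1.688×10^-4 m².
M = (4π×10⁻⁷)(713)(1000)(1.688×10^-4) = 1.512×10^-4 H.

M ≈ 151 μH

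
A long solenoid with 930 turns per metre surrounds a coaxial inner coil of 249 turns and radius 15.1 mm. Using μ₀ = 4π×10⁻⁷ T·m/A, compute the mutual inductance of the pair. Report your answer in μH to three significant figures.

The outer solenoid produces a uniform field B₁ = μ₀n₁I₁ across the inner coil,
so the flux linkage is N₂Φ = N₂B₁A₂ = μ₀n₁N₂A₂·I₁, giving M = μ₀n₁N₂A₂.
A₂ = πr² = π(1.510×10^-2 m)² = 7.163×10^-4 m².
M = (4π×10⁻⁷)(930)(249)(7.163×10^-4) = 2.084×10^-4 H.

M ≈ 208 μH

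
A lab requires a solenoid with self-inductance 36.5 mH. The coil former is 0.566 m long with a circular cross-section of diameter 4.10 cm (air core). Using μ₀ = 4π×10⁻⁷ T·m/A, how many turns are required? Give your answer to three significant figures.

A = π(d/2)² = π(2.050×10^-2 m)² = 1.320×10^-3 m².
From L = μ₀N²A/ℓ, N = √(Lℓ / (μ₀A)).
N = √[(3.650×10^-2)(0.566) / ((4π×10⁻⁷)×1.320×10^-3)] = √(1.245×10^7) ≈ 3528.8.

N ≈ 3530 turns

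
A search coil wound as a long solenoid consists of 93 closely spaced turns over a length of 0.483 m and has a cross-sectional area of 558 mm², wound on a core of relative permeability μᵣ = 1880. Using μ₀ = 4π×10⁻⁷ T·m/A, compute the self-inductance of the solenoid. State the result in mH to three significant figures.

L ≈ 23.6 mH

A = 558 mm² = 5.580×10^-4 m².
For a long solenoid, L = μ₀μᵣN²A/ℓ.
L = (4π×10⁻⁷)(1880)(93)²(5.580×10^-4)/(0.483 m) = 2.361×10^-2 H.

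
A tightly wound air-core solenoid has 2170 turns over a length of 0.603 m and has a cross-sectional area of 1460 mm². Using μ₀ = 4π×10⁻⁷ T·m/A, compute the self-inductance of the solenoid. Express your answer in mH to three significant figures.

L ≈ 14.3 mH

A = 1460 mm² = 1.460×10^-3 m².
For a long solenoid, L = μ₀N²A/ℓ.
L = (4π×10⁻⁷)(2170)²(1.460×10^-3)/(0.603 m) = 1.433×10^-2 H.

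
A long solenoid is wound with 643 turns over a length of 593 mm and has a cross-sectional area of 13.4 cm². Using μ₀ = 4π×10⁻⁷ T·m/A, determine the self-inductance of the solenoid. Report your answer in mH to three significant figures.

L ≈ 1.17 mH

A = 13.4 cm² = 1.340×10^-3 m².
For a long solenoid, L = μ₀N²A/ℓ.
L = (4π×10⁻⁷)(643)²(1.340×10^-3)/(0.593 m) = 1.174×10^-3 H.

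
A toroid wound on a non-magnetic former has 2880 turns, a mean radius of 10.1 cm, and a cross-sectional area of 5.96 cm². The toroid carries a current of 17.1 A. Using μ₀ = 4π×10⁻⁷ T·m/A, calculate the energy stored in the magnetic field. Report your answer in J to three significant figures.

L = μ₀N²A/(2πR) = (4π×10⁻⁷)(2880)²(5.960×10^-4)/(2π×0.101) = 9.789×10^-3 H.
U = ½LI² = ½(9.789×10^-3)(17.1)² = 1.431 J.

U ≈ 1.43 J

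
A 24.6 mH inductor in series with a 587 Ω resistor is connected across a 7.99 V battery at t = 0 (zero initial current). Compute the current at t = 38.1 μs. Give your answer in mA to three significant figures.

τ = L/R = 2.460×10^-2/587 = 4.191×10^-5 s; final current I_∞ = ε/R = 7.99/587 = 1.361×10^-2 A.
I(t) = I_∞(1 − e^(−t/τ)) with t/τ = 0.909.
I = (1.361×10^-2)(1 − e^(−0.909)) = 8.128×10^-3 A.

I ≈ 8.13 mA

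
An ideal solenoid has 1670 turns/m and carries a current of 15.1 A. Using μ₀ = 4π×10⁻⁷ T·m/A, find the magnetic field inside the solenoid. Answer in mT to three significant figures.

B ≈ 31.7 mT

Inside a long solenoid, B = μ₀nI.
B = (4π×10⁻⁷)(1.670×10^3 m⁻¹)(15.1 A) = 3.169×10^-2 T.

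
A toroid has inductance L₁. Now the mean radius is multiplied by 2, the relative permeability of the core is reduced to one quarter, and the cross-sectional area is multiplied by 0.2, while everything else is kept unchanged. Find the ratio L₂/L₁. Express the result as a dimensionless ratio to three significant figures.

For a toroid, L ∝ μᵣN²A/R.
L₂/L₁ = (2)^-1 × (0.25) × (0.2) = 0.0250.

L₂/L₁ = 0.0250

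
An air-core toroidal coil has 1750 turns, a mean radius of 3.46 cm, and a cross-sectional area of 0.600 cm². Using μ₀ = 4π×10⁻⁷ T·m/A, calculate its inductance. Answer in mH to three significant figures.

For a thin toroid, L = μ₀N²A/(2πR).
L = (4π×10⁻⁷)(1750)²(6.000×10^-5) / (2π×3.460×10^-2 m) = 1.062×10^-3 H.

L ≈ 1.06 mH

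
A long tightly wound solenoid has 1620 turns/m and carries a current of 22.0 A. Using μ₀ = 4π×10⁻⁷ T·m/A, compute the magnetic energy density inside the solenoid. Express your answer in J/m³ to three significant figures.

B = μ₀nI = (4π×10⁻⁷)(1.620×10^3)(22.0) = 4.479×10^-2 T.
u = B²/(2μ₀) = (4.479×10^-2)²/(2×4π×10⁻⁷) = 798.1 J/m³.

u ≈ 798 J/m³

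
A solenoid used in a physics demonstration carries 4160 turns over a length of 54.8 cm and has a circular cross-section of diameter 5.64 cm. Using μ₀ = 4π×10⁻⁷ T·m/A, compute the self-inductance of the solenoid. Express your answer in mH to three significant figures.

L ≈ 99.1 mH

A = π(d/2)² = π(2.820×10^-2 m)² = 2.498×10^-3 m².
For a long solenoid, L = μ₀N²A/ℓ.
L = (4π×10⁻⁷)(4160)²(2.498×10^-3)/(0.548 m) = 9.914×10^-2 H.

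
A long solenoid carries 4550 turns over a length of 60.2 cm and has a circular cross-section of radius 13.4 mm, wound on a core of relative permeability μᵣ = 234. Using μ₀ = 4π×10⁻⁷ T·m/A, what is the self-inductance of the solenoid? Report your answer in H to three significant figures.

L ≈ 5.70 H

A = πr² = π(1.340×10^-2 m)² = 5.641×10^-4 m².
For a long solenoid, L = μ₀μᵣN²A/ℓ.
L = (4π×10⁻⁷)(234)(4550)²(5.641×10^-4)/(0.602 m) = 5.704 H.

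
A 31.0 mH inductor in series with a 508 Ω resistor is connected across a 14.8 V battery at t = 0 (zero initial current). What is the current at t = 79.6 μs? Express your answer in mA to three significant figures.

I ≈ 21.2 mA

τ = L/R = 3.100×10^-2/508 = 6.102×10^-5 s; final current I_∞ = ε/R = 14.8/508 = 2.913×10^-2 A.
I(t) = I_∞(1 − e^(−t/τ)) with t/τ = 1.304.
I = (2.913×10^-2)(1 − e^(−1.304)) = 2.123×10^-2 A.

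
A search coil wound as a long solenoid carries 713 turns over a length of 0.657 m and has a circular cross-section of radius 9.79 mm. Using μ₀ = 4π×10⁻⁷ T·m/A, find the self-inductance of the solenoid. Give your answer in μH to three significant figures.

L ≈ 293 μH

A = πr² = π(9.790×10^-3 m)² = 3.011×10^-4 m².
For a long solenoid, L = μ₀N²A/ℓ.
L = (4π×10⁻⁷)(713)²(3.011×10^-4)/(0.657 m) = 2.928×10^-4 H.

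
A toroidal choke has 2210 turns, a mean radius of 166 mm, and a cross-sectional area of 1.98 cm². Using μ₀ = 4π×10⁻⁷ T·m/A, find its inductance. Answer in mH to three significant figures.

L ≈ 1.17 mH

For a thin toroid, L = μ₀N²A/(2πR).
L = (4π×10⁻⁷)(2210)²(1.980×10^-4) / (2π×0.166 m) = 1.165×10^-3 H.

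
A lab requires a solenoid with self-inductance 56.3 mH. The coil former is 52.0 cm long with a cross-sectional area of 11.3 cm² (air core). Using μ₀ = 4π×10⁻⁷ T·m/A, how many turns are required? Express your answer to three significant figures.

N ≈ 4540 turns

A = 11.3 cm² = 1.130×10^-3 m².
From L = μ₀N²A/ℓ, N = √(Lℓ / (μ₀A)).
N = √[(5.630×10^-2)(0.52) / ((4π×10⁻⁷)×1.130×10^-3)] = √(2.062×10^7) ≈ 4540.6.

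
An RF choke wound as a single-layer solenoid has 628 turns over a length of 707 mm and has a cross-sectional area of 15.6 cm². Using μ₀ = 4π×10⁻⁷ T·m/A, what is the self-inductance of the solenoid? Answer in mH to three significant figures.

L ≈ 1.09 mH

A = 15.6 cm² = 1.560×10^-3 m².
For a long solenoid, L = μ₀N²A/ℓ.
L = (4π×10⁻⁷)(628)²(1.560×10^-3)/(0.707 m) = 1.094×10^-3 H.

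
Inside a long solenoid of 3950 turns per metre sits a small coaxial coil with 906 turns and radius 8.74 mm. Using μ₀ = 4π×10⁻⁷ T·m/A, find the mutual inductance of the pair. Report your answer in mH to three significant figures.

M ≈ 1.08 mH

The outer solenoid produces a uniform field B₁ = μ₀n₁I₁ across the inner coil,
so the flux linkage is N₂Φ = N₂B₁A₂ = μ₀n₁N₂A₂·I₁, giving M = μ₀n₁N₂A₂.
A₂ = πr² = π(8.740×10^-3 m)² = 2.400×10^-4 m².
M = (4π×10⁻⁷)(3950)(906)(2.400×10^-4) = 1.079×10^-3 H.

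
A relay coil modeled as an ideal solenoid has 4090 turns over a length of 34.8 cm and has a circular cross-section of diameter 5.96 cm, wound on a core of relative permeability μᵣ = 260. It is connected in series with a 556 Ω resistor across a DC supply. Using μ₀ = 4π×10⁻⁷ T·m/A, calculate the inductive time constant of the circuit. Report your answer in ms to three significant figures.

τ ≈ 78.8 ms

A = π(d/2)² = π(2.980×10^-2 m)² = 2.790×10^-3 m².
L = μ₀μᵣN²A/ℓ = (4π×10⁻⁷)(260)(4090)²(2.790×10^-3)/(0.348) = 43.82 H.
τ = L/R = (43.82)/(556) = 7.881×10^-2 s.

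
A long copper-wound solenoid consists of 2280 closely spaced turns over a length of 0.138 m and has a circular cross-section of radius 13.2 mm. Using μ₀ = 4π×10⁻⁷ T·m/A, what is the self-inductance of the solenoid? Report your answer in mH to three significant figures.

A = πr² = π(1.320×10^-2 m)² = 5.474×10^-4 m².
For a long solenoid, L = μ₀N²A/ℓ.
L = (4π×10⁻⁷)(2280)²(5.474×10^-4)/(0.138 m) = 2.591×10^-2 H.

L ≈ 25.9 mH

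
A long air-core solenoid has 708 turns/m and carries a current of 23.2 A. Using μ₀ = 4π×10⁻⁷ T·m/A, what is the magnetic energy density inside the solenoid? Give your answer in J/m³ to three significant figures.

B = μ₀nI = (4π×10⁻⁷)(708)(23.2) = 2.064×10^-2 T.
u = B²/(2μ₀) = (2.064×10^-2)²/(2×4π×10⁻⁷) = 169.5 J/m³.

u ≈ 170 J/m³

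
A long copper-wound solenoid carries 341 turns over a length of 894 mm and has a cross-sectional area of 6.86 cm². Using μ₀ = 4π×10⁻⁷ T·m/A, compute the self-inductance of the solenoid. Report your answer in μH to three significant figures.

A = 6.86 cm² = 6.860×10^-4 m².
For a long solenoid, L = μ₀N²A/ℓ.
L = (4π×10⁻⁷)(341)²(6.860×10^-4)/(0.894 m) = 1.121×10^-4 H.

L ≈ 112 μH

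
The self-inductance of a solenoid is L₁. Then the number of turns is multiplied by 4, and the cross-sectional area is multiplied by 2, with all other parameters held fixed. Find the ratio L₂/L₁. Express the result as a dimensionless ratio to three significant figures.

For a solenoid, L ∝ μᵣN²A/ℓ.
L₂/L₁ = (4)^2 × (2) = 32.0.

L₂/L₁ = 32.0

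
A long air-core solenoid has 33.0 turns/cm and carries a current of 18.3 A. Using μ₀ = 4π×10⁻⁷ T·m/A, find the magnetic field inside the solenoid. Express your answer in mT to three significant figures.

Inside a long solenoid, B = μ₀nI.
B = (4π×10⁻⁷)(3.300×10^3 m⁻¹)(18.3 A) = 7.589×10^-2 T.

B ≈ 75.9 mT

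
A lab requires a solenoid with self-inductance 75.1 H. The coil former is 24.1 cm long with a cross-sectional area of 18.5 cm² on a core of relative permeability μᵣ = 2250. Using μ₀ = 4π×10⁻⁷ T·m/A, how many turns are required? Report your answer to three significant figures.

A = 18.5 cm² = 1.850×10^-3 m².
From L = μ₀μᵣN²A/ℓ, N = √(Lℓ / (μ₀μᵣA)).
N = √[(75.1)(0.241) / ((4π×10⁻⁷)(2250)×1.850×10^-3)] = √(3.460×10^6) ≈ 1860.1.

N ≈ 1860 turns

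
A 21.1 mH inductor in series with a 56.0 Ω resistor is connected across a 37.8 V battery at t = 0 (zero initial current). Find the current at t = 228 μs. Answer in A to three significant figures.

τ = L/R = 2.110×10^-2/56.0 = 3.768×10^-4 s; final current I_∞ = ε/R = 37.8/56.0 = 0.675 A.
I(t) = I_∞(1 − e^(−t/τ)) with t/τ = 0.605.
I = (0.675)(1 − e^(−0.605)) = 0.3064 A.

I ≈ 0.306 A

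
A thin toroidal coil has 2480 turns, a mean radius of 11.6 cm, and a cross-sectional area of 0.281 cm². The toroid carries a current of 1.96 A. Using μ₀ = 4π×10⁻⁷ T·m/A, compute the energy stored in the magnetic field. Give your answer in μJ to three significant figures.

U ≈ 572 μJ

L = μ₀N²A/(2πR) = (4π×10⁻⁷)(2480)²(2.810×10^-5)/(2π×0.116) = 2.980×10^-4 H.
U = ½LI² = ½(2.980×10^-4)(1.96)² = 5.724×10^-4 J.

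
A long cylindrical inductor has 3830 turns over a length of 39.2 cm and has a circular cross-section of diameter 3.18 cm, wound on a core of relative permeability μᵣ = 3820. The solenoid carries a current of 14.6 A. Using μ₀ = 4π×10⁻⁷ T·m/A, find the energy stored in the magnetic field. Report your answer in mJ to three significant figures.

A = π(d/2)² = π(1.590×10^-2 m)² = 7.942×10^-4 m².
L = μ₀μᵣN²A/ℓ = (4π×10⁻⁷)(3820)(3830)²(7.942×10^-4)/(0.392) = 142.7 H.
U = ½LI² = ½(142.7)(14.6)² = 1.521×10^4 J.

U ≈ 15200000 mJ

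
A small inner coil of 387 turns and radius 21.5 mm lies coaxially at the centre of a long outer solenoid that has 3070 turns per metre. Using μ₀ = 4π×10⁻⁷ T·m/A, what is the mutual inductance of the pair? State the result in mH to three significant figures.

M ≈ 2.17 mH

The outer solenoid produces a uniform field B₁ = μ₀n₁I₁ across the inner coil,
so the flux linkage is N₂Φ = N₂B₁A₂ = μ₀n₁N₂A₂·I₁, giving M = μ₀n₁N₂A₂.
A₂ = πr² = π(2.150×10^-2 m)² = 1.452×10^-3 m².
M = (4π×10⁻⁷)(3070)(387)(1.452×10^-3) = 2.168×10^-3 H.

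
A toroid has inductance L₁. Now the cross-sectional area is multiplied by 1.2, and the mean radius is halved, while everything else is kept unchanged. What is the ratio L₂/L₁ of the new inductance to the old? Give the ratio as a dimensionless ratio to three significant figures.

For a toroid, L ∝ μᵣN²A/R.
L₂/L₁ = (1.2) × (0.5)^-1 = 2.40.

L₂/L₁ = 2.40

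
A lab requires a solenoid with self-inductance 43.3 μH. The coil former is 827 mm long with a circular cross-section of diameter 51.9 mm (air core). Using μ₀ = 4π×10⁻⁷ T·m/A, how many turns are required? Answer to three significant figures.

A = π(d/2)² = π(2.595×10^-2 m)² = 2.116×10^-3 m².
From L = μ₀N²A/ℓ, N = √(Lℓ / (μ₀A)).
N = √[(4.330×10^-5)(0.827) / ((4π×10⁻⁷)×2.116×10^-3)] = √(1.347×10^4) ≈ 116.1.

N ≈ 116 turns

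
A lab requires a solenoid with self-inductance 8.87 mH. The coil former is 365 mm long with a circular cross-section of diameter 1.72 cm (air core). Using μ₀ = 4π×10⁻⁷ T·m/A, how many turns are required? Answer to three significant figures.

N ≈ 3330 turns

A = π(d/2)² = π(8.600×10^-3 m)² = 2.324×10^-4 m².
From L = μ₀N²A/ℓ, N = √(Lℓ / (μ₀A)).
N = √[(8.870×10^-3)(0.365) / ((4π×10⁻⁷)×2.324×10^-4)] = √(1.109×10^7) ≈ 3329.9.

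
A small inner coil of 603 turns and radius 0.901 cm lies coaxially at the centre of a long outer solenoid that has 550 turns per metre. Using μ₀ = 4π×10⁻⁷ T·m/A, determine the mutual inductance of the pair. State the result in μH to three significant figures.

M ≈ 106 μH

The outer solenoid produces a uniform field B₁ = μ₀n₁I₁ across the inner coil,
so the flux linkage is N₂Φ = N₂B₁A₂ = μ₀n₁N₂A₂·I₁, giving M = μ₀n₁N₂A₂.
A₂ = πr² = π(9.010×10^-3 m)² = 2.550×10^-4 m².
M = (4π×10⁻⁷)(550)(603)(2.550×10^-4) = 1.063×10^-4 H.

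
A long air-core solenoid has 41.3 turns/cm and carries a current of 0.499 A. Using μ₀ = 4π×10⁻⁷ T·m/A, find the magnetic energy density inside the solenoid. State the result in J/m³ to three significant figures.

B = μ₀nI = (4π×10⁻⁷)(4.130×10^3)(0.499) = 2.590×10^-3 T.
u = B²/(2μ₀) = (2.590×10^-3)²/(2×4π×10⁻⁷) = 2.669 J/m³.

u ≈ 2.67 J/m³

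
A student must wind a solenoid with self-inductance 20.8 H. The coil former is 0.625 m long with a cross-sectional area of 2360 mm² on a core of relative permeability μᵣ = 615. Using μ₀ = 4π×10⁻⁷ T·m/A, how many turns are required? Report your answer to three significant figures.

A = 2360 mm² = 2.360×10^-3 m².
From L = μ₀μᵣN²A/ℓ, N = √(Lℓ / (μ₀μᵣA)).
N = √[(20.8)(0.625) / ((4π×10⁻⁷)(615)×2.360×10^-3)] = √(7.128×10^6) ≈ 2669.8.

N ≈ 2670 turns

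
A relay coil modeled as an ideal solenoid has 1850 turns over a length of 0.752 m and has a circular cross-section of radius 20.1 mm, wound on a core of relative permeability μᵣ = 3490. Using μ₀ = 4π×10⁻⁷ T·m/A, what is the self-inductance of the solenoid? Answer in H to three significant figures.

L ≈ 25.3 H

A = πr² = π(2.010×10^-2 m)² = 1.269×10^-3 m².
For a long solenoid, L = μ₀μᵣN²A/ℓ.
L = (4π×10⁻⁷)(3490)(1850)²(1.269×10^-3)/(0.752 m) = 25.33 H.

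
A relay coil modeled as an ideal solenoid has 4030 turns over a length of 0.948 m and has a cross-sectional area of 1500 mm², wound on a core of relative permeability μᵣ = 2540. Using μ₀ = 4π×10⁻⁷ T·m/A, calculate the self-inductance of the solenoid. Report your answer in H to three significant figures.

A = 1500 mm² = 1.500×10^-3 m².
For a long solenoid, L = μ₀μᵣN²A/ℓ.
L = (4π×10⁻⁷)(2540)(4030)²(1.500×10^-3)/(0.948 m) = 82.02 H.

L ≈ 82.0 H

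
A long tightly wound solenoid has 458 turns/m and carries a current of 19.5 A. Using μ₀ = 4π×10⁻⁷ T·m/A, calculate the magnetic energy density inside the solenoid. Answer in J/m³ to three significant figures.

B = μ₀nI = (4π×10⁻⁷)(458)(19.5) = 1.122×10^-2 T.
u = B²/(2μ₀) = (1.122×10^-2)²/(2×4π×10⁻⁷) = 50.12 J/m³.

u ≈ 50.1 J/m³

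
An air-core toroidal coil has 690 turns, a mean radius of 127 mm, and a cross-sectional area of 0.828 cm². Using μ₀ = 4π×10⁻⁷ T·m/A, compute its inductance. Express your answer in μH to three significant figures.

L ≈ 62.1 μH

For a thin toroid, L = μ₀N²A/(2πR).
L = (4π×10⁻⁷)(690)²(8.280×10^-5) / (2π×0.127 m) = 6.208×10^-5 H.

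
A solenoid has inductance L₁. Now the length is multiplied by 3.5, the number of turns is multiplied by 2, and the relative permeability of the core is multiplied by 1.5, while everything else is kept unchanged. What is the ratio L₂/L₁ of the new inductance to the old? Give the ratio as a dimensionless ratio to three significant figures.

For a solenoid, L ∝ μᵣN²A/ℓ.
L₂/L₁ = (3.5)^-1 × (2)^2 × (1.5) = 1.71.

L₂/L₁ = 1.71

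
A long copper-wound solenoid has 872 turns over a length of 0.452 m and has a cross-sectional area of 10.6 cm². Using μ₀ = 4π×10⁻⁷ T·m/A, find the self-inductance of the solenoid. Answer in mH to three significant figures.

A = 10.6 cm² = 1.060×10^-3 m².
For a long solenoid, L = μ₀N²A/ℓ.
L = (4π×10⁻⁷)(872)²(1.060×10^-3)/(0.452 m) = 2.241×10^-3 H.

L ≈ 2.24 mH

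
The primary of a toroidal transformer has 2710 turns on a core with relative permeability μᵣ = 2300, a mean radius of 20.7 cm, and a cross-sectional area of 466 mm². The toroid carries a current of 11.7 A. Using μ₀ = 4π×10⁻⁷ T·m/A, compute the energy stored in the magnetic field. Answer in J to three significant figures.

U ≈ 521 J

L = μ₀μᵣN²A/(2πR) = (4π×10⁻⁷)(2300)(2710)²(4.660×10^-4)/(2π×0.207) = 7.605 H.
U = ½LI² = ½(7.605)(11.7)² = 520.5 J.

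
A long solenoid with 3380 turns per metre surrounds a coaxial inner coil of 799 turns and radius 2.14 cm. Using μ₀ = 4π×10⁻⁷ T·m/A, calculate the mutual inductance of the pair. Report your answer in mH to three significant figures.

M ≈ 4.88 mH

The outer solenoid produces a uniform field B₁ = μ₀n₁I₁ across the inner coil,
so the flux linkage is N₂Φ = N₂B₁A₂ = μ₀n₁N₂A₂·I₁, giving M = μ₀n₁N₂A₂.
A₂ = πr² = π(2.140×10^-2 m)² = 1.439×10^-3 m².
M = (4π×10⁻⁷)(3380)(799)(1.439×10^-3) = 4.883×10^-3 H.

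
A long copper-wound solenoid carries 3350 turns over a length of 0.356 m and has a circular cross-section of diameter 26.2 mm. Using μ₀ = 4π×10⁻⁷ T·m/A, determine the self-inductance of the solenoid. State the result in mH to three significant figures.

A = π(d/2)² = π(1.310×10^-2 m)² = 5.391×10^-4 m².
For a long solenoid, L = μ₀N²A/ℓ.
L = (4π×10⁻⁷)(3350)²(5.391×10^-4)/(0.356 m) = 2.136×10^-2 H.

L ≈ 21.4 mH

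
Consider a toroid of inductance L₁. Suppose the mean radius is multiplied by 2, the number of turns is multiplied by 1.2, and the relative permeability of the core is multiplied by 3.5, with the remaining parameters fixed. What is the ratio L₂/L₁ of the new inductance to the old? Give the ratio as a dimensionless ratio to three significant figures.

L₂/L₁ = 2.52

For a toroid, L ∝ μᵣN²A/R.
L₂/L₁ = (2)^-1 × (1.2)^2 × (3.5) = 2.52.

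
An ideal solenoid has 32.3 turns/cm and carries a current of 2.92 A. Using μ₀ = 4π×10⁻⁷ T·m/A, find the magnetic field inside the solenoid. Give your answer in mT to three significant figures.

B ≈ 11.9 mT

Inside a long solenoid, B = μ₀nI.
B = (4π×10⁻⁷)(3.230×10^3 m⁻¹)(2.92 A) = 1.185×10^-2 T.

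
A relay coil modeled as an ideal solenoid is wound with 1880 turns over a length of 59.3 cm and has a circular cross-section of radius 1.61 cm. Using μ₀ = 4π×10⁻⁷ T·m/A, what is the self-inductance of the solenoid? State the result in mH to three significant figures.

A = πr² = π(1.610×10^-2 m)² = 8.143×10^-4 m².
For a long solenoid, L = μ₀N²A/ℓ.
L = (4π×10⁻⁷)(1880)²(8.143×10^-4)/(0.593 m) = 6.099×10^-3 H.

L ≈ 6.10 mH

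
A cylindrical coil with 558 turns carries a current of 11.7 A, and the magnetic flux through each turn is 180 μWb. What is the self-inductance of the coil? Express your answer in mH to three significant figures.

Self-inductance is defined by L = NΦ_B/I (flux linkage over current).
L = (558)(1.800×10^-4 Wb)/(11.7 A) = 8.5846×10^-3 H.

L ≈ 8.58 mH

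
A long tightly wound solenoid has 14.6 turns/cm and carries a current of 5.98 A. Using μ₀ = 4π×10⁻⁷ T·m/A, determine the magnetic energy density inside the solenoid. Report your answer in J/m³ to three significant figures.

u ≈ 47.9 J/m³

B = μ₀nI = (4π×10⁻⁷)(1.460×10^3)(5.98) = 1.097×10^-2 T.
u = B²/(2μ₀) = (1.097×10^-2)²/(2×4π×10⁻⁷) = 47.89 J/m³.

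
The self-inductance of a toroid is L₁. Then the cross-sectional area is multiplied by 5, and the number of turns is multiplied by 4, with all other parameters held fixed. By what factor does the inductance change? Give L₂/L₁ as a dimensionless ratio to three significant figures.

For a toroid, L ∝ μᵣN²A/R.
L₂/L₁ = (5) × (4)^2 = 80.0.

L₂/L₁ = 80.0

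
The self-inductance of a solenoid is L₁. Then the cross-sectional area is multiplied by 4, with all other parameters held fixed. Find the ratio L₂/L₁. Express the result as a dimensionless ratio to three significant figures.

For a solenoid, L ∝ μᵣN²A/ℓ.
L₂/L₁ = (4) = 4.00.

L₂/L₁ = 4.00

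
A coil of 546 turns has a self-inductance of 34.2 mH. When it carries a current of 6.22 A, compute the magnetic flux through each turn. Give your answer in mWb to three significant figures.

Φ_B ≈ 0.390 mWb

From L = NΦ_B/I, the flux per turn is Φ_B = LI/N.
Φ_B = (3.420×10^-2 H)(6.22 A)/546 = 3.896×10^-4 Wb.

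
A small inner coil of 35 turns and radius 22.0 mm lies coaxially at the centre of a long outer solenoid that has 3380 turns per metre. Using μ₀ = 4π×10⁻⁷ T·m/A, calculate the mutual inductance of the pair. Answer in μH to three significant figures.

M ≈ 226 μH

The outer solenoid produces a uniform field B₁ = μ₀n₁I₁ across the inner coil,
so the flux linkage is N₂Φ = N₂B₁A₂ = μ₀n₁N₂A₂·I₁, giving M = μ₀n₁N₂A₂.
A₂ = πr² = π(2.200×10^-2 m)² = 1.521×10^-3 m².
M = (4π×10⁻⁷)(3380)(35)(1.521×10^-3) = 2.260×10^-4 H.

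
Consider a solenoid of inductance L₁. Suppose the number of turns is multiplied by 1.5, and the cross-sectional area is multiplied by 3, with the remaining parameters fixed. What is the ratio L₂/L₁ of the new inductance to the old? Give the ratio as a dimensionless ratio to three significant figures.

L₂/L₁ = 6.75

For a solenoid, L ∝ μᵣN²A/ℓ.
L₂/L₁ = (1.5)^2 × (3) = 6.75.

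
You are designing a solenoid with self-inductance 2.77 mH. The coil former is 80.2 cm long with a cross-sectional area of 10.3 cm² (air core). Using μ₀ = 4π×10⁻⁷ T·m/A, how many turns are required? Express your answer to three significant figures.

N ≈ 1310 turns

A = 10.3 cm² = 1.030×10^-3 m².
From L = μ₀N²A/ℓ, N = √(Lℓ / (μ₀A)).
N = √[(2.770×10^-3)(0.802) / ((4π×10⁻⁷)×1.030×10^-3)] = √(1.716×10^6) ≈ 1310.1.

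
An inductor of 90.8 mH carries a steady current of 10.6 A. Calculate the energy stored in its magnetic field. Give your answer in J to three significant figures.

U ≈ 5.10 J

Stored magnetic energy: U = ½LI².
U = ½(9.080×10^-2 H)(10.6 A)² = 5.101 J.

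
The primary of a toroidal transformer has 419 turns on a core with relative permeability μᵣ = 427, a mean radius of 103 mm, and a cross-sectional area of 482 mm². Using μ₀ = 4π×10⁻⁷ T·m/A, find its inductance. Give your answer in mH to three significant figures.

L ≈ 70.2 mH

For a thin toroid, L = μ₀μᵣN²A/(2πR).
L = (4π×10⁻⁷)(427)(419)²(4.820×10^-4) / (2π×0.103 m) = 7.016×10^-2 H.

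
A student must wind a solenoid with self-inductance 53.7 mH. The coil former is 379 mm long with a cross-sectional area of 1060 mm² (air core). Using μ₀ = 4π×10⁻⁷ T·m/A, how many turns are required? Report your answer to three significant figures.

N ≈ 3910 turns

A = 1060 mm² = 1.060×10^-3 m².
From L = μ₀N²A/ℓ, N = √(Lℓ / (μ₀A)).
N = √[(5.370×10^-2)(0.379) / ((4π×10⁻⁷)×1.060×10^-3)] = √(1.528×10^7) ≈ 3908.8.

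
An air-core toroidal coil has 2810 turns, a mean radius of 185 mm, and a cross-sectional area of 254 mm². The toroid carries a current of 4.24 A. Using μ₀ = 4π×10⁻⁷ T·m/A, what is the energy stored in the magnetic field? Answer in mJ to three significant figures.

U ≈ 19.5 mJ

L = μ₀N²A/(2πR) = (4π×10⁻⁷)(2810)²(2.540×10^-4)/(2π×0.185) = 2.168×10^-3 H.
U = ½LI² = ½(2.168×10^-3)(4.24)² = 1.949×10^-2 J.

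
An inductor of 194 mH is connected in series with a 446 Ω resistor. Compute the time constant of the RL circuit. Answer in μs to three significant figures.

τ = L/R = (0.194 H)/(446 Ω) = 4.350×10^-4 s.

τ ≈ 435 μs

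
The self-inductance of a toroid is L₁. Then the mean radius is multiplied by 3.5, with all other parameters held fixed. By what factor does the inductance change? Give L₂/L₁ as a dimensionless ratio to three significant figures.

For a toroid, L ∝ μᵣN²A/R.
L₂/L₁ = (3.5)^-1 = 0.286.

L₂/L₁ = 0.286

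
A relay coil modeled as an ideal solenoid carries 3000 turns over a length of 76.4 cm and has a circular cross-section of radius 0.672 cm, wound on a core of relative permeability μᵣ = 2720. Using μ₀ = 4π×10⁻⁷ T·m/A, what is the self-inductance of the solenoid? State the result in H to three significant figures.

L ≈ 5.71 H

A = πr² = π(6.720×10^-3 m)² = 1.419×10^-4 m².
For a long solenoid, L = μ₀μᵣN²A/ℓ.
L = (4π×10⁻⁷)(2720)(3000)²(1.419×10^-4)/(0.764 m) = 5.712 H.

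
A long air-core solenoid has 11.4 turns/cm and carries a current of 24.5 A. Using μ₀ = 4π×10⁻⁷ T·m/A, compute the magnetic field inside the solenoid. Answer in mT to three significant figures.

B ≈ 35.1 mT

Inside a long solenoid, B = μ₀nI.
B = (4π×10⁻⁷)(1.140×10^3 m⁻¹)(24.5 A) = 3.510×10^-2 T.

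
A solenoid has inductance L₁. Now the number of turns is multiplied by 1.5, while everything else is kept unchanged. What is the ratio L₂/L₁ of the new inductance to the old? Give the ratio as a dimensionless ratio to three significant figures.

L₂/L₁ = 2.25

For a solenoid, L ∝ μᵣN²A/ℓ.
L₂/L₁ = (1.5)^2 = 2.25.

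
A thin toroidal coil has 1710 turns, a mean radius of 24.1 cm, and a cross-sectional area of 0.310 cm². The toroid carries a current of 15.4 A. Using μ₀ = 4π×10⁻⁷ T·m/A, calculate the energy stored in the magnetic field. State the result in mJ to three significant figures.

U ≈ 8.92 mJ

L = μ₀N²A/(2πR) = (4π×10⁻⁷)(1710)²(3.100×10^-5)/(2π×0.241) = 7.523×10^-5 H.
U = ½LI² = ½(7.523×10^-5)(15.4)² = 8.920×10^-3 J.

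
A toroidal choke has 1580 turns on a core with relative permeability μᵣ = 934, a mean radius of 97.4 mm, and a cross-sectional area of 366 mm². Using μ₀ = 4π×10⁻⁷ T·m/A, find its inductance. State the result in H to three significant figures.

For a thin toroid, L = μ₀μᵣN²A/(2πR).
L = (4π×10⁻⁷)(934)(1580)²(3.660×10^-4) / (2π×9.740×10^-2 m) = 1.752 H.

L ≈ 1.75 H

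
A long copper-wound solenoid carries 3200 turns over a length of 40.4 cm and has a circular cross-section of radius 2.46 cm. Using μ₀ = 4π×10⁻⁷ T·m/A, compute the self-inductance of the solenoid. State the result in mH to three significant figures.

L ≈ 60.6 mH

A = πr² = π(2.460×10^-2 m)² = 1.901×10^-3 m².
For a long solenoid, L = μ₀N²A/ℓ.
L = (4π×10⁻⁷)(3200)²(1.901×10^-3)/(0.404 m) = 6.055×10^-2 H.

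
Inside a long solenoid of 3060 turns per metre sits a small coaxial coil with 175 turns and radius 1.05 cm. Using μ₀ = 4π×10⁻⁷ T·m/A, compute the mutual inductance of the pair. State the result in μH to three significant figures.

The outer solenoid produces a uniform field B₁ = μ₀n₁I₁ across the inner coil,
so the flux linkage is N₂Φ = N₂B₁A₂ = μ₀n₁N₂A₂·I₁, giving M = μ₀n₁N₂A₂.
A₂ = πr² = π(1.050×10^-2 m)² = 3.464×10^-4 m².
M = (4π×10⁻⁷)(3060)(175)(3.464×10^-4) = 2.331×10^-4 H.

M ≈ 233 μH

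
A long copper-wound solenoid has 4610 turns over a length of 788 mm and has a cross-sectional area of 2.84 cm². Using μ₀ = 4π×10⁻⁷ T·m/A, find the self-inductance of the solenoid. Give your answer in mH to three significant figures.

L ≈ 9.63 mH

A = 2.84 cm² = 2.840×10^-4 m².
For a long solenoid, L = μ₀N²A/ℓ.
L = (4π×10⁻⁷)(4610)²(2.840×10^-4)/(0.788 m) = 9.625×10^-3 H.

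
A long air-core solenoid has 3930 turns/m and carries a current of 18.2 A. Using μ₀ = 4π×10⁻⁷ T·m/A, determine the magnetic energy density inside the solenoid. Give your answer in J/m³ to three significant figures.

u ≈ 3210 J/m³

B = μ₀nI = (4π×10⁻⁷)(3.930×10^3)(18.2) = 8.988×10^-2 T.
u = B²/(2μ₀) = (8.988×10^-2)²/(2×4π×10⁻⁷) = 3.214×10^3 J/m³.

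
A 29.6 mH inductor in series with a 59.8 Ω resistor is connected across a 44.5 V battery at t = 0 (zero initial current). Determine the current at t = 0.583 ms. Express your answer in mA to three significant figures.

I ≈ 515 mA

τ = L/R = 2.960×10^-2/59.8 = 4.950×10^-4 s; final current I_∞ = ε/R = 44.5/59.8 = 0.7441 A.
I(t) = I_∞(1 − e^(−t/τ)) with t/τ = 1.178.
I = (0.7441)(1 − e^(−1.178)) = 0.515 A.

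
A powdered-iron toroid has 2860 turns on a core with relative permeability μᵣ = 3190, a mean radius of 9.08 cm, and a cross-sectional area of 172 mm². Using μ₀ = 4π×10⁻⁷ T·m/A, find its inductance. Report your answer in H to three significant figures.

For a thin toroid, L = μ₀μᵣN²A/(2πR).
L = (4π×10⁻⁷)(3190)(2860)²(1.720×10^-4) / (2π×9.080×10^-2 m) = 9.885 H.

L ≈ 9.89 H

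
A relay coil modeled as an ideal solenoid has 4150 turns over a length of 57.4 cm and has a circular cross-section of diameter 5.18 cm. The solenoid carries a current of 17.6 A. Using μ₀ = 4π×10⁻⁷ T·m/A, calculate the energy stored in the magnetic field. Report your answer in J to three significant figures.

A = π(d/2)² = π(2.590×10^-2 m)² = 2.107×10^-3 m².
L = μ₀N²A/ℓ = (4π×10⁻⁷)(4150)²(2.107×10^-3)/(0.574) = 7.946×10^-2 H.
U = ½LI² = ½(7.946×10^-2)(17.6)² = 12.31 J.

U ≈ 12.3 J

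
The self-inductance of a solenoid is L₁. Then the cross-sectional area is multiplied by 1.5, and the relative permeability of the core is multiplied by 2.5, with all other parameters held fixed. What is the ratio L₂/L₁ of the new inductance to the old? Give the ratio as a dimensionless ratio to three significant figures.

For a solenoid, L ∝ μᵣN²A/ℓ.
L₂/L₁ = (1.5) × (2.5) = 3.75.

L₂/L₁ = 3.75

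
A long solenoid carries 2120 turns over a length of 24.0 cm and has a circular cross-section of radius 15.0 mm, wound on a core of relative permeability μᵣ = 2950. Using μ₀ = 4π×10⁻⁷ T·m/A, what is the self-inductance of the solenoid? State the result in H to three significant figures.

L ≈ 49.1 H

A = πr² = π(1.500×10^-2 m)² = 7.069×10^-4 m².
For a long solenoid, L = μ₀μᵣN²A/ℓ.
L = (4π×10⁻⁷)(2950)(2120)²(7.069×10^-4)/(0.24 m) = 49.07 H.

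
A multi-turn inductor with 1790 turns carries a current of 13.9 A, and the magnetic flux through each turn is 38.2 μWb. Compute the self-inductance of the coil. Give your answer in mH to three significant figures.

L ≈ 4.92 mH

Self-inductance is defined by L = NΦ_B/I (flux linkage over current).
L = (1790)(3.820×10^-5 Wb)/(13.9 A) = 4.919×10^-3 H.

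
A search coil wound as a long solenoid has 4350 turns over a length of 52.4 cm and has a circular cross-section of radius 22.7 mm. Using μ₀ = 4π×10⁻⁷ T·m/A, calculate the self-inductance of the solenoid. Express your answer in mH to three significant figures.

A = πr² = π(2.270×10^-2 m)² = 1.619×10^-3 m².
For a long solenoid, L = μ₀N²A/ℓ.
L = (4π×10⁻⁷)(4350)²(1.619×10^-3)/(0.524 m) = 7.346×10^-2 H.

L ≈ 73.5 mH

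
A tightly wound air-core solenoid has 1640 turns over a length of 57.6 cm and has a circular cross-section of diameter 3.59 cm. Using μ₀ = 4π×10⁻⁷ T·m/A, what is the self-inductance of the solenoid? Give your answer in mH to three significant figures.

A = π(d/2)² = π(1.795×10^-2 m)² = 1.012×10^-3 m².
For a long solenoid, L = μ₀N²A/ℓ.
L = (4π×10⁻⁷)(1640)²(1.012×10^-3)/(0.576 m) = 5.940×10^-3 H.

L ≈ 5.94 mH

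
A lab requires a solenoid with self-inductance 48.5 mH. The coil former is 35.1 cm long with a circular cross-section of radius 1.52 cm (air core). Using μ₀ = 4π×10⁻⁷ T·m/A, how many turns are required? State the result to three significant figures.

A = πr² = π(1.520×10^-2 m)² = 7.258×10^-4 m².
From L = μ₀N²A/ℓ, N = √(Lℓ / (μ₀A)).
N = √[(4.850×10^-2)(0.351) / ((4π×10⁻⁷)×7.258×10^-4)] = √(1.866×10^7) ≈ 4320.2.

N ≈ 4320 turns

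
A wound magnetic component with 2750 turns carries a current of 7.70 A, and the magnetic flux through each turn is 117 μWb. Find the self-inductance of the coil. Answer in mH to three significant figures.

L ≈ 41.8 mH

Self-inductance is defined by L = NΦ_B/I (flux linkage over current).
L = (2750)(1.170×10^-4 Wb)/(7.70 A) = 4.179×10^-2 H.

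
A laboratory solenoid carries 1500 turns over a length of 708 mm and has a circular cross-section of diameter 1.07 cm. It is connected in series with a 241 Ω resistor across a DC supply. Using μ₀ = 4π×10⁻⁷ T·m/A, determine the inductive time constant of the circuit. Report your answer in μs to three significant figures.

τ ≈ 1.49 μs

A = π(d/2)² = π(5.350×10^-3 m)² = 8.992×10^-5 m².
L = μ₀N²A/ℓ = (4π×10⁻⁷)(1500)²(8.992×10^-5)/(0.708) = 3.591×10^-4 H.
τ = L/R = (3.591×10^-4)/(241) = 1.490×10^-6 s.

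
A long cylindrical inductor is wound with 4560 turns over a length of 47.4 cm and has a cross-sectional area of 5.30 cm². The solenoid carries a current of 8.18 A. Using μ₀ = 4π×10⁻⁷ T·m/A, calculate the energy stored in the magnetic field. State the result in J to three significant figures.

U ≈ 0.977 J

A = 5.30 cm² = 5.300×10^-4 m².
L = μ₀N²A/ℓ = (4π×10⁻⁷)(4560)²(5.300×10^-4)/(0.474) = 2.922×10^-2 H.
U = ½LI² = ½(2.922×10^-2)(8.18)² = 0.97749 J.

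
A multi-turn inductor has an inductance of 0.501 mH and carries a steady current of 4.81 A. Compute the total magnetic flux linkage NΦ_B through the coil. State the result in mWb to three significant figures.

From L = NΦ_B/I, the flux linkage is NΦ_B = LI.
NΦ_B = (5.010×10^-4 H)(4.81 A) = 2.410×10^-3 Wb.

NΦ_B ≈ 2.41 mWb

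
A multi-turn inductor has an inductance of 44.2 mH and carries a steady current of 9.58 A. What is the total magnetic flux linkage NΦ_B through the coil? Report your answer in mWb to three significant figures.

NΦ_B ≈ 423 mWb

From L = NΦ_B/I, the flux linkage is NΦ_B = LI.
NΦ_B = (4.420×10^-2 H)(9.58 A) = 0.4234 Wb.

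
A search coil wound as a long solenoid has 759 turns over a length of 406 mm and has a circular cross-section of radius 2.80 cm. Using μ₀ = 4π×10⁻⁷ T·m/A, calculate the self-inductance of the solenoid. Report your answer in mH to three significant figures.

L ≈ 4.39 mH

A = πr² = π(2.800×10^-2 m)² = 2.463×10^-3 m².
For a long solenoid, L = μ₀N²A/ℓ.
L = (4π×10⁻⁷)(759)²(2.463×10^-3)/(0.406 m) = 4.392×10^-3 H.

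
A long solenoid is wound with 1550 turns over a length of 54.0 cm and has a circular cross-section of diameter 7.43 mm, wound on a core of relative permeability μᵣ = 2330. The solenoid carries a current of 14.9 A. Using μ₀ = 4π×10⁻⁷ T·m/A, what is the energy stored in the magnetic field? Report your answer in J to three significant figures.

U ≈ 62.7 J

A = π(d/2)² = π(3.715×10^-3 m)² = 4.336×10^-5 m².
L = μ₀μᵣN²A/ℓ = (4π×10⁻⁷)(2330)(1550)²(4.336×10^-5)/(0.54) = 0.5648 H.
U = ½LI² = ½(0.5648)(14.9)² = 62.7 J.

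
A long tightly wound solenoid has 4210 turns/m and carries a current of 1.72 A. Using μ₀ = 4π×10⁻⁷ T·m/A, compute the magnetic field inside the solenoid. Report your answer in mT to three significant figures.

Inside a long solenoid, B = μ₀nI.
B = (4π×10⁻⁷)(4.210×10^3 m⁻¹)(1.72 A) = 9.100×10^-3 T.

B ≈ 9.10 mT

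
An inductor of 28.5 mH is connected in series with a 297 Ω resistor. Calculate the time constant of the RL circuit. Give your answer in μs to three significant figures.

τ = L/R = (2.850×10^-2 H)/(297 Ω) = 9.596×10^-5 s.

τ ≈ 96.0 μs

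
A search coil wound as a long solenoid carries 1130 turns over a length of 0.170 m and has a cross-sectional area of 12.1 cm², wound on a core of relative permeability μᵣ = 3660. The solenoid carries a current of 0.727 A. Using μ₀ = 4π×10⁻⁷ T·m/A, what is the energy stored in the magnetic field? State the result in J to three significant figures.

A = 12.1 cm² = 1.210×10^-3 m².
L = μ₀μᵣN²A/ℓ = (4π×10⁻⁷)(3660)(1130)²(1.210×10^-3)/(0.17) = 41.8 H.
U = ½LI² = ½(41.8)(0.727)² = 11.046 J.

U ≈ 11.0 J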